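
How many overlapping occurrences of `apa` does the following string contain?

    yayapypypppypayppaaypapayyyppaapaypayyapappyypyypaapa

4

Sliding a length-3 window over the 53 characters (51 positions):
  position 22–24: apa
  position 31–33: apa
  position 39–41: apa
  position 51–53: apa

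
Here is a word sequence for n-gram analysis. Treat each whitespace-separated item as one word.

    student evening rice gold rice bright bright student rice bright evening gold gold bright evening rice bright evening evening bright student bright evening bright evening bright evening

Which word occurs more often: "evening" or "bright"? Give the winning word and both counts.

"bright" (9 vs 8)

"evening": 8 occurrences
"bright": 9 occurrences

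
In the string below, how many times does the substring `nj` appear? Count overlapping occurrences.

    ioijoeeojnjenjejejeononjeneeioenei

3

Sliding a length-2 window over the 34 characters (33 positions):
  position 10–11: nj
  position 13–14: nj
  position 23–24: nj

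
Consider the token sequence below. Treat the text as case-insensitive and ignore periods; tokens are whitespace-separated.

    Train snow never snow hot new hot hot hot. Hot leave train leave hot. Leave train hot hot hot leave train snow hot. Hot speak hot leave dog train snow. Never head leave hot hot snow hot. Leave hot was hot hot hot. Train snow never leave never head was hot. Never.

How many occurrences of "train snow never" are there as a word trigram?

Scanning the 50 overlapping trigram windows for "train snow never":
  position 1–3: train snow never
  position 29–31: train snow never
  position 44–46: train snow never

3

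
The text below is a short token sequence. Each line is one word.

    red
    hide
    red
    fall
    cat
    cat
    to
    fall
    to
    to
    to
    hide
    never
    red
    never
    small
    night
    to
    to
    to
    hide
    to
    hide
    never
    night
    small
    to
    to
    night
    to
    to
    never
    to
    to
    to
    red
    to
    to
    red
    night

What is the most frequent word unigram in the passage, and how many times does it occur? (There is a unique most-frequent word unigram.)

Unigram frequencies (highest first):
  to: 17
  red: 5
  hide: 4
  never: 4
  night: 4
  fall: 2
  … (2 more, each ≤ 2)

"to", 17 times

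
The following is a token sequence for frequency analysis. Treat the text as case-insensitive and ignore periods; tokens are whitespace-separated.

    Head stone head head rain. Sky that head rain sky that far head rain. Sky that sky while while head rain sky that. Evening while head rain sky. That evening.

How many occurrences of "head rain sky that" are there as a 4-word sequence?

5

Scanning the 27 overlapping 4-gram windows for "head rain sky that":
  position 4–7: head rain sky that
  position 8–11: head rain sky that
  position 13–16: head rain sky that
  position 20–23: head rain sky that
  position 26–29: head rain sky that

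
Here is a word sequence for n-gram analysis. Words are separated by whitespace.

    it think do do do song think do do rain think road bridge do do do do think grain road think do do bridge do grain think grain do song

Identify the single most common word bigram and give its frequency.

"do do", 7 times

Bigram frequencies (highest first):
  do do: 7
  think do: 3
  do song: 2
  bridge do: 2
  think grain: 2
  it think: 1
  … (12 more, each ≤ 1)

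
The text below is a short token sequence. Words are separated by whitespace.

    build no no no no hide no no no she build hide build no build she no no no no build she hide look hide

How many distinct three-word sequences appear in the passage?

18

25 tokens → 23 trigram windows in total.
Repeated trigrams (each contributes count−1 duplicates):
  no no no: 5
  no build she: 2
5 duplicate windows → 23 − 5 = 18 distinct.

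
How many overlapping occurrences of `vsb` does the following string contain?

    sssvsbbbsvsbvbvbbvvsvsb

Sliding a length-3 window over the 23 characters (21 positions):
  position 4–6: vsb
  position 10–12: vsb
  position 21–23: vsb

3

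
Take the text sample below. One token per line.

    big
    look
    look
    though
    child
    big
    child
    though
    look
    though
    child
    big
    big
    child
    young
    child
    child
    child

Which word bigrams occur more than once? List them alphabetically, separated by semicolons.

big child; child big; child child; look though; though child

Bigram counts meeting the condition (more than once):
  big child: 2
  child big: 2
  child child: 2
  look though: 2
  though child: 2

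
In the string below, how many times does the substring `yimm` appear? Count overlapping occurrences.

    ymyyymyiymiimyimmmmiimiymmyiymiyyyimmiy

Sliding a length-4 window over the 39 characters (36 positions):
  position 14–17: yimm
  position 34–37: yimm

2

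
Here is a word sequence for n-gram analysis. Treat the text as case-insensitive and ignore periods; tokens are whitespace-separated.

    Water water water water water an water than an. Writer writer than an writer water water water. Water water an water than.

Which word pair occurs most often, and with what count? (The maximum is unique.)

"water water", 8 times

Bigram frequencies (highest first):
  water water: 8
  water an: 2
  an water: 2
  water than: 2
  than an: 2
  an writer: 2
  … (3 more, each ≤ 1)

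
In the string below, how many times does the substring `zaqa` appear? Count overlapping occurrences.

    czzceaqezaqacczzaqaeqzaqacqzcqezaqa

4

Sliding a length-4 window over the 35 characters (32 positions):
  position 9–12: zaqa
  position 16–19: zaqa
  position 22–25: zaqa
  position 32–35: zaqa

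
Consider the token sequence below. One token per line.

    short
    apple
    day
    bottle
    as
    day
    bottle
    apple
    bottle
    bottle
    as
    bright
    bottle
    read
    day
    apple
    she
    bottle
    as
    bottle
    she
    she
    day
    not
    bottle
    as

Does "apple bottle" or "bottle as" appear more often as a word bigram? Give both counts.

"bottle as" (4 vs 1)

"apple bottle": 1 occurrence
"bottle as": 4 occurrences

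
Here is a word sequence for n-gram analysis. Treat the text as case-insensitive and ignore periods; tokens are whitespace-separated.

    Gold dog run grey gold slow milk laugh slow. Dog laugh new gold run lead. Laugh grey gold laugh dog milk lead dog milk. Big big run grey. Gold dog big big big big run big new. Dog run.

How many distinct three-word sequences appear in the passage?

34

39 tokens → 37 trigram windows in total.
Repeated trigrams (each contributes count−1 duplicates):
  big big big: 2
  big big run: 2
  run grey gold: 2
3 duplicate windows → 37 − 3 = 34 distinct.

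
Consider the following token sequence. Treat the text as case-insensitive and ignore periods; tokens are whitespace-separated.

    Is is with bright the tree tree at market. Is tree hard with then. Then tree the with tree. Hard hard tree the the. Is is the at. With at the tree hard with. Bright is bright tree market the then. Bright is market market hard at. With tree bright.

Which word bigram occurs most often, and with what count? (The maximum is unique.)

"tree hard", 3 times

Bigram frequencies (highest first):
  tree hard: 3
  is is: 2
  with bright: 2
  the tree: 2
  hard with: 2
  tree the: 2
  … (33 more, each ≤ 2)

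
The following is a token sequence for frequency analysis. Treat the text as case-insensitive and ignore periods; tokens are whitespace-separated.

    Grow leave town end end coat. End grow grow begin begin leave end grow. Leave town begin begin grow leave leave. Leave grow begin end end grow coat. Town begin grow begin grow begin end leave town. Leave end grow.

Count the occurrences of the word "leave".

8

Scanning the 40 tokens for "leave":
  position 2: leave
  position 12: leave
  position 15: leave
  position 20: leave
  position 21: leave
  position 22: leave
  position 36: leave
  position 38: leave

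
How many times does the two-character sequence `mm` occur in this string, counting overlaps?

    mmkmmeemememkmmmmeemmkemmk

7

Sliding a length-2 window over the 26 characters (25 positions):
  position 1–2: mm
  position 4–5: mm
  position 14–15: mm
  position 15–16: mm
  position 16–17: mm
  position 20–21: mm
  position 24–25: mm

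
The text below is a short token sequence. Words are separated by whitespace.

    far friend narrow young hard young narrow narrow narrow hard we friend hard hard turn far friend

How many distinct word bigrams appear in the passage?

17 tokens → 16 bigram windows in total.
Repeated bigrams (each contributes count−1 duplicates):
  far friend: 2
  narrow narrow: 2
2 duplicate windows → 16 − 2 = 14 distinct.

14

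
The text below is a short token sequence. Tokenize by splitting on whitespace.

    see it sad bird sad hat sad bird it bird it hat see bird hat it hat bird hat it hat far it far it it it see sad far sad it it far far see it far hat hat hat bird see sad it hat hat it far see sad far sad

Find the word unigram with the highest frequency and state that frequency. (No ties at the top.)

"it", 14 times

Unigram frequencies (highest first):
  it: 14
  hat: 11
  sad: 8
  far: 8
  see: 6
  bird: 6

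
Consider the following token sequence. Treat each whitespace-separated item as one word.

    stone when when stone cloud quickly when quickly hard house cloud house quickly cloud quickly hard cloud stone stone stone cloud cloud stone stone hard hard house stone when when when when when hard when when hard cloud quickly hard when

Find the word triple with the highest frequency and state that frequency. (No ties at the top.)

Trigram frequencies (highest first):
  when when when: 3
  stone when when: 2
  cloud quickly hard: 2
  cloud stone stone: 2
  when when hard: 2
  when when stone: 1
  … (27 more, each ≤ 1)

"when when when", 3 times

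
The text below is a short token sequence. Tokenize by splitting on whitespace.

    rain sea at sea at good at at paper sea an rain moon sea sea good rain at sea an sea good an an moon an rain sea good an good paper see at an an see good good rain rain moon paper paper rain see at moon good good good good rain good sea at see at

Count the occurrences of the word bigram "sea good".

3

Scanning the 57 overlapping bigram windows for "sea good":
  position 15–16: sea good
  position 21–22: sea good
  position 28–29: sea good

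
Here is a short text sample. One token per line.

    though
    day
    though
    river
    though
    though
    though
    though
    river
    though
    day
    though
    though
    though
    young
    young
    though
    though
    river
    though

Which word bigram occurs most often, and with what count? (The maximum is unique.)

"though though", 6 times

Bigram frequencies (highest first):
  though though: 6
  though river: 3
  river though: 3
  though day: 2
  day though: 2
  though young: 1
  … (2 more, each ≤ 1)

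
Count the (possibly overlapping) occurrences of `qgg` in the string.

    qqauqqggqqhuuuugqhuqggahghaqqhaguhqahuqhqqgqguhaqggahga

3

Sliding a length-3 window over the 55 characters (53 positions):
  position 6–8: qgg
  position 20–22: qgg
  position 49–51: qgg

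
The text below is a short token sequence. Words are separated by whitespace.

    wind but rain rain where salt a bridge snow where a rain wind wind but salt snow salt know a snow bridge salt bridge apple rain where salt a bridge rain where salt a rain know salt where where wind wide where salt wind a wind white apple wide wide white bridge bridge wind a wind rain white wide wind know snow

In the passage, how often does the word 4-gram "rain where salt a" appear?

Scanning the 59 overlapping 4-gram windows for "rain where salt a":
  position 4–7: rain where salt a
  position 26–29: rain where salt a
  position 31–34: rain where salt a

3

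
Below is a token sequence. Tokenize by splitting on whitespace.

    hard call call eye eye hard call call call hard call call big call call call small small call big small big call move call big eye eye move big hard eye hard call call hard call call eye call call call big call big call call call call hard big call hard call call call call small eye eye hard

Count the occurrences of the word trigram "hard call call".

Scanning the 59 overlapping trigram windows for "hard call call":
  position 1–3: hard call call
  position 6–8: hard call call
  position 10–12: hard call call
  position 33–35: hard call call
  position 36–38: hard call call
  position 53–55: hard call call

6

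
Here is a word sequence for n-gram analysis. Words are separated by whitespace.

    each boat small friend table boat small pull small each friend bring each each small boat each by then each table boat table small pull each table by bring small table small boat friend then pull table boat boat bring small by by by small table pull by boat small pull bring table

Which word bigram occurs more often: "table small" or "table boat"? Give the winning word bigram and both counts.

"table small": 2 occurrences
"table boat": 3 occurrences

"table boat" (3 vs 2)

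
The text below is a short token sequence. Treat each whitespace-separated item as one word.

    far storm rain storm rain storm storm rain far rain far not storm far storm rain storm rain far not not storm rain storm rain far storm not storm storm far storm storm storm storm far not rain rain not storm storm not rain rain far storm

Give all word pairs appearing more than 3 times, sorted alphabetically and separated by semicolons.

far storm; not storm; rain far; rain storm; storm rain; storm storm

Bigram counts meeting the condition (more than 3 times):
  far storm: 5
  not storm: 4
  rain far: 5
  rain storm: 4
  storm rain: 7
  storm storm: 6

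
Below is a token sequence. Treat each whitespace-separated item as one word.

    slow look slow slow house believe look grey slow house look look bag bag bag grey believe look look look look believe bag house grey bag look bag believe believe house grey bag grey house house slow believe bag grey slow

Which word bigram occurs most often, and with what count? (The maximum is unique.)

Bigram frequencies (highest first):
  look look: 4
  bag grey: 3
  slow house: 2
  believe look: 2
  grey slow: 2
  look bag: 2
  … (21 more, each ≤ 2)

"look look", 4 times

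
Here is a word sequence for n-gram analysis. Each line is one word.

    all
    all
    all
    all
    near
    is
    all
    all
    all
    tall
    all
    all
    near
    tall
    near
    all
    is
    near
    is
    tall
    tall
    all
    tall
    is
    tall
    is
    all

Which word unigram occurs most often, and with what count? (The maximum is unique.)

Unigram frequencies (highest first):
  all: 12
  tall: 6
  is: 5
  near: 4

"all", 12 times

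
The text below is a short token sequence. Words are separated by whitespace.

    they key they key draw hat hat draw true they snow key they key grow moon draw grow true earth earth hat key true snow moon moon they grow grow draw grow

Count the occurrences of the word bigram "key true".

1

Scanning the 31 overlapping bigram windows for "key true":
  position 23–24: key true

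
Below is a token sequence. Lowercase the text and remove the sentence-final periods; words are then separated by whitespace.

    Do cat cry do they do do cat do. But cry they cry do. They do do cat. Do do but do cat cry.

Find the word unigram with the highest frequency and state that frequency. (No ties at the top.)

Unigram frequencies (highest first):
  do: 11
  cat: 4
  cry: 4
  they: 3
  but: 2

"do", 11 times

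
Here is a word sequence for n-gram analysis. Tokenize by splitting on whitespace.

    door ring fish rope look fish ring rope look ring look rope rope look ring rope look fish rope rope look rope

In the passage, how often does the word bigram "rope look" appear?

Scanning the 21 overlapping bigram windows for "rope look":
  position 4–5: rope look
  position 8–9: rope look
  position 13–14: rope look
  position 16–17: rope look
  position 20–21: rope look

5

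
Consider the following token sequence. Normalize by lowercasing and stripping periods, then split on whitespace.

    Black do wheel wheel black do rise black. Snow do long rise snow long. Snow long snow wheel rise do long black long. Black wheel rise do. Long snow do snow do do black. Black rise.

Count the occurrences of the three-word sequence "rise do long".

2

Scanning the 34 overlapping trigram windows for "rise do long":
  position 19–21: rise do long
  position 26–28: rise do long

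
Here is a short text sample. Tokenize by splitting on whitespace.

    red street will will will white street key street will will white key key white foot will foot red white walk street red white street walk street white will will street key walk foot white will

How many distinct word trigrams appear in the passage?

36 tokens → 34 trigram windows in total.
Repeated trigrams (each contributes count−1 duplicates):
  street will will: 2
  will will white: 2
2 duplicate windows → 34 − 2 = 32 distinct.

32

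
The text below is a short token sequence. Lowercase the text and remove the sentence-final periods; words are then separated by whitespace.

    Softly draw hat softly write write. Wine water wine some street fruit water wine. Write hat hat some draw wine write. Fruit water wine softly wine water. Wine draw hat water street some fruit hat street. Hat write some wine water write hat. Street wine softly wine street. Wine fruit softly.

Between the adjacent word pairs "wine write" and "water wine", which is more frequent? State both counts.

"wine write": 2 occurrences
"water wine": 4 occurrences

"water wine" (4 vs 2)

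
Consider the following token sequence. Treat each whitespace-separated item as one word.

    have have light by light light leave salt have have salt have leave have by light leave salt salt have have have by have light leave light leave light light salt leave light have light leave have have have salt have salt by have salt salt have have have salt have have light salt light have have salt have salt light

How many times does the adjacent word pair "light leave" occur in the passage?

5

Scanning the 60 overlapping bigram windows for "light leave":
  position 6–7: light leave
  position 16–17: light leave
  position 25–26: light leave
  position 27–28: light leave
  position 35–36: light leave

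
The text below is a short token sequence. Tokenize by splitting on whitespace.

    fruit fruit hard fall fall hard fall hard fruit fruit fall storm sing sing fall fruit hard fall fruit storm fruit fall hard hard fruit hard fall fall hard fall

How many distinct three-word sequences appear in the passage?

30 tokens → 28 trigram windows in total.
Repeated trigrams (each contributes count−1 duplicates):
  fruit hard fall: 3
  fall fall hard: 2
  fall hard fall: 2
  hard fall fall: 2
5 duplicate windows → 28 − 5 = 23 distinct.

23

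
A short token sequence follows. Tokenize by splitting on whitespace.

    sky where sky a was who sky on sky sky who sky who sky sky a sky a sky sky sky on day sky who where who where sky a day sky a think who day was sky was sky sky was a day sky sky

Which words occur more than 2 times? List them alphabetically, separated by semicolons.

a; day; sky; was; where; who

Unigram counts meeting the condition (more than 2 times):
  a: 6
  day: 4
  sky: 20
  was: 4
  where: 3
  who: 6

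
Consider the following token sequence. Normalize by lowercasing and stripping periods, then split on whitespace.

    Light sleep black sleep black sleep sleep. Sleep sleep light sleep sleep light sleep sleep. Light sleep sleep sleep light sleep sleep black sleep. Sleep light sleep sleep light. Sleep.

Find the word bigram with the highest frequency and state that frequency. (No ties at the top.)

"sleep sleep", 10 times

Bigram frequencies (highest first):
  sleep sleep: 10
  light sleep: 7
  sleep light: 6
  sleep black: 3
  black sleep: 3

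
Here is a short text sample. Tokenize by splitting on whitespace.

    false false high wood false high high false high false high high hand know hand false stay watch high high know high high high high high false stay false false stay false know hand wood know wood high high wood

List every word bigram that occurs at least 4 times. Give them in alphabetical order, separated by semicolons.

Bigram counts meeting the condition (at least 4 times):
  false high: 4
  high high: 8

false high; high high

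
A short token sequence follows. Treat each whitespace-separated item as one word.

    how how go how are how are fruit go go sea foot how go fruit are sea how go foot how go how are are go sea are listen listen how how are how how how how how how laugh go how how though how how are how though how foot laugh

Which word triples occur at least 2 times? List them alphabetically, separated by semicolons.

Trigram counts meeting the condition (at least 2 times):
  foot how go: 2
  go how are: 2
  how are how: 3
  how go how: 2
  how how are: 2
  how how how: 4
  how though how: 2

foot how go; go how are; how are how; how go how; how how are; how how how; how though how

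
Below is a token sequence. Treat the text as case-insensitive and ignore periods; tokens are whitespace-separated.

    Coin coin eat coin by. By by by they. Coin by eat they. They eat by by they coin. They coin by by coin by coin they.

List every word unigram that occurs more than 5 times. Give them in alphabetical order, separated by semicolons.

by; coin; they

Unigram counts meeting the condition (more than 5 times):
  by: 10
  coin: 8
  they: 6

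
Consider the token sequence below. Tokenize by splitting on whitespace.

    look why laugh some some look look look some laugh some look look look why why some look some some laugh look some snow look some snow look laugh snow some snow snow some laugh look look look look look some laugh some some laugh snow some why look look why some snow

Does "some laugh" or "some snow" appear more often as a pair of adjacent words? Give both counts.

"some laugh" (5 vs 4)

"some laugh": 5 occurrences
"some snow": 4 occurrences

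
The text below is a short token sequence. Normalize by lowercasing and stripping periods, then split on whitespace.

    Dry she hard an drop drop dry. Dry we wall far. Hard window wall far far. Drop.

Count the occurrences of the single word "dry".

Scanning the 17 tokens for "dry":
  position 1: dry
  position 7: dry
  position 8: dry

3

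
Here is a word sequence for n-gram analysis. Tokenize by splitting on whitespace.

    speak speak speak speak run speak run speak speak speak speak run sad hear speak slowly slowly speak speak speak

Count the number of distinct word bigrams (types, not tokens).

20 tokens → 19 bigram windows in total.
Repeated bigrams (each contributes count−1 duplicates):
  speak speak: 8
  speak run: 3
  run speak: 2
10 duplicate windows → 19 − 10 = 9 distinct.

9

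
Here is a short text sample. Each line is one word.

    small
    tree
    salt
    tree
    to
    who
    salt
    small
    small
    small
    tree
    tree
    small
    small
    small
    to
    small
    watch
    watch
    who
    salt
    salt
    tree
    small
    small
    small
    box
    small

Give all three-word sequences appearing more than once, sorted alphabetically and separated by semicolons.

small small small; tree small small

Trigram counts meeting the condition (more than once):
  small small small: 3
  tree small small: 2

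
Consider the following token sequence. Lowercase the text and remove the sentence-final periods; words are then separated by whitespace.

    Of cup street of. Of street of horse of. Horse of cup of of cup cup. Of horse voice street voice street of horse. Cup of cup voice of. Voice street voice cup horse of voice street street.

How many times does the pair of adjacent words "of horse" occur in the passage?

4

Scanning the 37 overlapping bigram windows for "of horse":
  position 7–8: of horse
  position 9–10: of horse
  position 17–18: of horse
  position 23–24: of horse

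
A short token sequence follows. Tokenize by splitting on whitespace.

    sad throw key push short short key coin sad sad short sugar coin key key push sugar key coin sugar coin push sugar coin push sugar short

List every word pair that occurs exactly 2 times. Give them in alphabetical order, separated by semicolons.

coin push; key coin; key push

Bigram counts meeting the condition (exactly 2 times):
  coin push: 2
  key coin: 2
  key push: 2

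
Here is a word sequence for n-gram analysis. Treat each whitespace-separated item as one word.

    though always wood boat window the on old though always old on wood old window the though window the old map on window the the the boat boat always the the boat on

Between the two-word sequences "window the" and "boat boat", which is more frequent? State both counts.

"window the": 4 occurrences
"boat boat": 1 occurrence

"window the" (4 vs 1)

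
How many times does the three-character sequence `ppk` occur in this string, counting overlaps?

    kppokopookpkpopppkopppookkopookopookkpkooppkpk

2

Sliding a length-3 window over the 46 characters (44 positions):
  position 16–18: ppk
  position 42–44: ppk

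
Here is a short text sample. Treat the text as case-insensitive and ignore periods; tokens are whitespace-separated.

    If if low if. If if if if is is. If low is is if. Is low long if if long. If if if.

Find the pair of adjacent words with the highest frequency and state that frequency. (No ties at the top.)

"if if", 8 times

Bigram frequencies (highest first):
  if if: 8
  if low: 2
  if is: 2
  is is: 2
  is if: 2
  long if: 2
  … (5 more, each ≤ 1)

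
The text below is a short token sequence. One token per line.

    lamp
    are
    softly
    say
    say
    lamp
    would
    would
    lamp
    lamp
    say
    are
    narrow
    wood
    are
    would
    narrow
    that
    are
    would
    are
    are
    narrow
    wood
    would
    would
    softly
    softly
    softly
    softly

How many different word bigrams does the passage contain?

30 tokens → 29 bigram windows in total.
Repeated bigrams (each contributes count−1 duplicates):
  softly softly: 3
  are narrow: 2
  are would: 2
  narrow wood: 2
  would would: 2
6 duplicate windows → 29 − 6 = 23 distinct.

23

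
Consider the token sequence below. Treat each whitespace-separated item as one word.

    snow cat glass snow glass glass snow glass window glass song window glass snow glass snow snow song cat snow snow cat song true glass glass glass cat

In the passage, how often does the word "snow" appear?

8

Scanning the 28 tokens for "snow":
  position 1: snow
  position 4: snow
  position 7: snow
  position 14: snow
  position 16: snow
  position 17: snow
  position 20: snow
  position 21: snow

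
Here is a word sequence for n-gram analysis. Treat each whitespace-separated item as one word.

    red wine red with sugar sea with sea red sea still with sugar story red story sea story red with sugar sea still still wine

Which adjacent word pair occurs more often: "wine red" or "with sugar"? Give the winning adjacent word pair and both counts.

"wine red": 1 occurrence
"with sugar": 3 occurrences

"with sugar" (3 vs 1)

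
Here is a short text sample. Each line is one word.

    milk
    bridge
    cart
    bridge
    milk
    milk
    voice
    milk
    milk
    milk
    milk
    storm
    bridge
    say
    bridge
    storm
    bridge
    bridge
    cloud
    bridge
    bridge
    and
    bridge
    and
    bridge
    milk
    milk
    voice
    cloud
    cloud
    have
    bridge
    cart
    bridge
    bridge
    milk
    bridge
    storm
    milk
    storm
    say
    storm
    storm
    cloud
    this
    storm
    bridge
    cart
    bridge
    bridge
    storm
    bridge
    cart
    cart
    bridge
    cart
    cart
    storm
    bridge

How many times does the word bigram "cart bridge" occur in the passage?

Scanning the 58 overlapping bigram windows for "cart bridge":
  position 3–4: cart bridge
  position 33–34: cart bridge
  position 48–49: cart bridge
  position 54–55: cart bridge

4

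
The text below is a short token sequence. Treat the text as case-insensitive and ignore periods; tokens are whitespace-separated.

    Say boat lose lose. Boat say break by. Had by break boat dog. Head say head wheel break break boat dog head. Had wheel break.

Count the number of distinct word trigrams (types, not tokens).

21

25 tokens → 23 trigram windows in total.
Repeated trigrams (each contributes count−1 duplicates):
  boat dog head: 2
  break boat dog: 2
2 duplicate windows → 23 − 2 = 21 distinct.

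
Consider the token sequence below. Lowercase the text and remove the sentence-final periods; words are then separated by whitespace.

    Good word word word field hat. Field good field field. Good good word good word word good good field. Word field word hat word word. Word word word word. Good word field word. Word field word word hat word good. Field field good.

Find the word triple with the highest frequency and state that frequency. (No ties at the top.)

Trigram frequencies (highest first):
  word word word: 5
  word field word: 3
  good word word: 2
  word word field: 2
  good field field: 2
  field field good: 2
  … (21 more, each ≤ 2)

"word word word", 5 times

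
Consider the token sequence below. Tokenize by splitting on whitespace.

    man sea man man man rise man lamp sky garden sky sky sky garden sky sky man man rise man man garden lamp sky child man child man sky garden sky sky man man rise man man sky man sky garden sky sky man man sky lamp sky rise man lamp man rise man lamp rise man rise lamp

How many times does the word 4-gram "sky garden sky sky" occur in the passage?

4

Scanning the 56 overlapping 4-gram windows for "sky garden sky sky":
  position 9–12: sky garden sky sky
  position 13–16: sky garden sky sky
  position 29–32: sky garden sky sky
  position 40–43: sky garden sky sky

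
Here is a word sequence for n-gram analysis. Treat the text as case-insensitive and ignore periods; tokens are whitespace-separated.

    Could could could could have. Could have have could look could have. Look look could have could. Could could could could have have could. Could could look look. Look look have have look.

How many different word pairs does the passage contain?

33 tokens → 32 bigram windows in total.
Repeated bigrams (each contributes count−1 duplicates):
  could could: 9
  could have: 5
  have could: 4
  look look: 4
  have have: 3
  could look: 2
  have look: 2
  look could: 2
23 duplicate windows → 32 − 23 = 9 distinct.

9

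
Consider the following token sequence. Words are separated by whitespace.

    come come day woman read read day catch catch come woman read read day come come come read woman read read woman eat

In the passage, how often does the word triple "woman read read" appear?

Scanning the 21 overlapping trigram windows for "woman read read":
  position 4–6: woman read read
  position 11–13: woman read read
  position 19–21: woman read read

3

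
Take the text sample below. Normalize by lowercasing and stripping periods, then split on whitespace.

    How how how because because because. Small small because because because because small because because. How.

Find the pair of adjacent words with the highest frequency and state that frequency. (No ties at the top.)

Bigram frequencies (highest first):
  because because: 6
  how how: 2
  because small: 2
  small because: 2
  how because: 1
  small small: 1
  … (1 more, each ≤ 1)

"because because", 6 times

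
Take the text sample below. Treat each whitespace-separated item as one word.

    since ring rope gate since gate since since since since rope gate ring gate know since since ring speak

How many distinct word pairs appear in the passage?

12

19 tokens → 18 bigram windows in total.
Repeated bigrams (each contributes count−1 duplicates):
  since since: 4
  gate since: 2
  rope gate: 2
  since ring: 2
6 duplicate windows → 18 − 6 = 12 distinct.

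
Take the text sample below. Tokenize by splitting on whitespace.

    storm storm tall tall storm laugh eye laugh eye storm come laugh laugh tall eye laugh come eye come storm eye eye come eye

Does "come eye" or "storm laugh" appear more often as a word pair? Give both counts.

"come eye" (2 vs 1)

"come eye": 2 occurrences
"storm laugh": 1 occurrence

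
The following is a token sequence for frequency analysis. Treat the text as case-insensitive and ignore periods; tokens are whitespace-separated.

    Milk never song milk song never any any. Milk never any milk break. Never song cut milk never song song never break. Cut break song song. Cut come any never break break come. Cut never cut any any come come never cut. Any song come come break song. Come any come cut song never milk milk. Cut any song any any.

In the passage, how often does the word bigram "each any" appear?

0

Scanning the 60 overlapping bigram windows for "each any":
  (none found)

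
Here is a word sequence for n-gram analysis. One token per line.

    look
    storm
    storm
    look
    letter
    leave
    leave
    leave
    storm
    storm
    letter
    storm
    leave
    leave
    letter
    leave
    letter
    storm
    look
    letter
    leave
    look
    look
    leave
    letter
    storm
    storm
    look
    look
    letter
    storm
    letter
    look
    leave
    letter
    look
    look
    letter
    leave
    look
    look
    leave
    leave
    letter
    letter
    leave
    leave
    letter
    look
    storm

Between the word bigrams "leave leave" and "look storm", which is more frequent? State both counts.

"leave leave": 5 occurrences
"look storm": 2 occurrences

"leave leave" (5 vs 2)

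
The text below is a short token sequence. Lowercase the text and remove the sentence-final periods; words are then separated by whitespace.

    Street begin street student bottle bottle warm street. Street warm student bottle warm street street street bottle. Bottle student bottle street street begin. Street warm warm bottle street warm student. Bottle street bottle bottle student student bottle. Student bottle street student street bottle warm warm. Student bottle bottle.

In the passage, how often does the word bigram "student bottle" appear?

Scanning the 47 overlapping bigram windows for "student bottle":
  position 4–5: student bottle
  position 11–12: student bottle
  position 19–20: student bottle
  position 30–31: student bottle
  position 36–37: student bottle
  position 38–39: student bottle
  position 46–47: student bottle

7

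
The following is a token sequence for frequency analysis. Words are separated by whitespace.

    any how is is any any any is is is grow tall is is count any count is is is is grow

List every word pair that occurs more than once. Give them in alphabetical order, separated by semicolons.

Bigram counts meeting the condition (more than once):
  any any: 2
  is grow: 2
  is is: 7

any any; is grow; is is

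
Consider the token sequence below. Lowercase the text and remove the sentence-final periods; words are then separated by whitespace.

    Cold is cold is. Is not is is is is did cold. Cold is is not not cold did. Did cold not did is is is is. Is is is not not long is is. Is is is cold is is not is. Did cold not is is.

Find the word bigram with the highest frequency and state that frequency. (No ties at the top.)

Bigram frequencies (highest first):
  is is: 17
  cold is: 4
  is not: 4
  not is: 3
  did cold: 3
  is cold: 2
  … (11 more, each ≤ 2)

"is is", 17 times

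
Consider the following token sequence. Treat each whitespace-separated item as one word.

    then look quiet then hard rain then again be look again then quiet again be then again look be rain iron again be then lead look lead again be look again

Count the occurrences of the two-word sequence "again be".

4

Scanning the 30 overlapping bigram windows for "again be":
  position 8–9: again be
  position 14–15: again be
  position 22–23: again be
  position 28–29: again be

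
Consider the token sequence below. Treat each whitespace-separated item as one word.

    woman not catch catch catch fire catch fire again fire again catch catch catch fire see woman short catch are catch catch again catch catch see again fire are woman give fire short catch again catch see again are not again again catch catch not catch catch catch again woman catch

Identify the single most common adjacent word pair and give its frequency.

Bigram frequencies (highest first):
  catch catch: 9
  again catch: 4
  catch fire: 3
  catch again: 3
  not catch: 2
  fire again: 2
  … (23 more, each ≤ 2)

"catch catch", 9 times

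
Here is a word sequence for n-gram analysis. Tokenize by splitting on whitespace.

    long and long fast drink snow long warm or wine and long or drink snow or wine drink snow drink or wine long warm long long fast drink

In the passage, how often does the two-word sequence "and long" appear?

Scanning the 27 overlapping bigram windows for "and long":
  position 2–3: and long
  position 11–12: and long

2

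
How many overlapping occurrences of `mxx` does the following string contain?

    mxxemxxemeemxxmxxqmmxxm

5

Sliding a length-3 window over the 23 characters (21 positions):
  position 1–3: mxx
  position 5–7: mxx
  position 12–14: mxx
  position 15–17: mxx
  position 20–22: mxx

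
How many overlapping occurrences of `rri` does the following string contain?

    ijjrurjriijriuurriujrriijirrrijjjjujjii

3

Sliding a length-3 window over the 39 characters (37 positions):
  position 16–18: rri
  position 21–23: rri
  position 28–30: rri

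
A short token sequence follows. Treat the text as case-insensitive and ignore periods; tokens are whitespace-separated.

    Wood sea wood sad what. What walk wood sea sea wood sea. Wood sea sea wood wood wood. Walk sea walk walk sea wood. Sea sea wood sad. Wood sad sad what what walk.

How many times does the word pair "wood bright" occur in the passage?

Scanning the 33 overlapping bigram windows for "wood bright":
  (none found)

0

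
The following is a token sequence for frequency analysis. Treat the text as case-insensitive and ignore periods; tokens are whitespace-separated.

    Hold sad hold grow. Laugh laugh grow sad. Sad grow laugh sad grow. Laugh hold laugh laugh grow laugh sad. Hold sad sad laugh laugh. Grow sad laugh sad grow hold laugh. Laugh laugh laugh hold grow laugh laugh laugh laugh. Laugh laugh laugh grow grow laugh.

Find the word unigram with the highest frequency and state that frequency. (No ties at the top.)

Unigram frequencies (highest first):
  laugh: 22
  grow: 10
  sad: 9
  hold: 6

"laugh", 22 times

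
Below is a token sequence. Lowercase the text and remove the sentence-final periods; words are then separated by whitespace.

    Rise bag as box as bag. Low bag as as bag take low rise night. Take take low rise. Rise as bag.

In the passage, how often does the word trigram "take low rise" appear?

Scanning the 20 overlapping trigram windows for "take low rise":
  position 12–14: take low rise
  position 17–19: take low rise

2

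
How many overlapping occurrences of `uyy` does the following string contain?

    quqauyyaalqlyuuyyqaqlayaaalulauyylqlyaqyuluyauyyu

Sliding a length-3 window over the 49 characters (47 positions):
  position 5–7: uyy
  position 15–17: uyy
  position 31–33: uyy
  position 46–48: uyy

4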